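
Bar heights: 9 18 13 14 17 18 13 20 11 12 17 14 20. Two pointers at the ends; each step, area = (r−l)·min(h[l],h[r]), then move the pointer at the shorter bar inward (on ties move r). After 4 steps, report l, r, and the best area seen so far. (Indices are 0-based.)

l=4, r=12, best area=198

l=0 r=12: min(9,20)*12=108 best=108 *, l++
l=1 r=12: min(18,20)*11=198 best=198 *, l++
l=2 r=12: min(13,20)*10=130 best=198, l++
l=3 r=12: min(14,20)*9=126 best=198, l++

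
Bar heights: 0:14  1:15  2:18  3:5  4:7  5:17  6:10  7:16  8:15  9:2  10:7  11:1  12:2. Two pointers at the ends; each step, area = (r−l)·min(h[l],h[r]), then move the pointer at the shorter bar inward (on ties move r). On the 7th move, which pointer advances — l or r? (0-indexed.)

[0,12] min(14,2)*12=24 best=24 * → r--
[0,11] min(14,1)*11=11 best=24 → r--
[0,10] min(14,7)*10=70 best=70 * → r--
[0,9] min(14,2)*9=18 best=70 → r--
[0,8] min(14,15)*8=112 best=112 * → l++
[1,8] min(15,15)*7=105 best=112 → r--
[1,7] min(15,16)*6=90 best=112 → l++

l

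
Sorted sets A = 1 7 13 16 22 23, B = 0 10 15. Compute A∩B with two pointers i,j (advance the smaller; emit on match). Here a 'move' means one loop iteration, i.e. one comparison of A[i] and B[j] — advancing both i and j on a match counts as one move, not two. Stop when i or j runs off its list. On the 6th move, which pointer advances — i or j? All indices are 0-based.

i=0 j=0: 1>0, j++
i=0 j=1: 1<10, i++
i=1 j=1: 7<10, i++
i=2 j=1: 13>10, j++
i=2 j=2: 13<15, i++
i=3 j=2: 16>15, j++

j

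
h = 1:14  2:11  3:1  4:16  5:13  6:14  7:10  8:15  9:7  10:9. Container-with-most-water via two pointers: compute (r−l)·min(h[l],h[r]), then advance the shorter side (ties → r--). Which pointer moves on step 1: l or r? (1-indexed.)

r

[1,10] min(14,9)*9=81 best=81 * → r--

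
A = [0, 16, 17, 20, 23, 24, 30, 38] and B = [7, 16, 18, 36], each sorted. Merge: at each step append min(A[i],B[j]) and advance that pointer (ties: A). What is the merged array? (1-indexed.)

[0, 7, 16, 16, 17, 18, 20, 23, 24, 30, 36, 38]

i=1 j=1: A[i]=0<=B[j]=7 take 0, i++
i=2 j=1: A[i]=16>B[j]=7 take 7, j++
i=2 j=2: A[i]=16<=B[j]=16 take 16, i++
i=3 j=2: A[i]=17>B[j]=16 take 16, j++
i=3 j=3: A[i]=17<=B[j]=18 take 17, i++
i=4 j=3: A[i]=20>B[j]=18 take 18, j++
i=4 j=4: A[i]=20<=B[j]=36 take 20, i++
i=5 j=4: A[i]=23<=B[j]=36 take 23, i++
i=6 j=4: A[i]=24<=B[j]=36 take 24, i++
i=7 j=4: A[i]=30<=B[j]=36 take 30, i++
i=8 j=4: A[i]=38>B[j]=36 take 36, j++
i=8 j=5: B done, take A[i]=38, i++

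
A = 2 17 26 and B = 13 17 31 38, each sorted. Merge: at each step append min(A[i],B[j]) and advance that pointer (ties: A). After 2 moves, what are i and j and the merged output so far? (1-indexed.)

i=2, j=2, merged so far=[2, 13]

i=1 j=1: A[i]=2<=B[j]=13 take 2, i++
i=2 j=1: A[i]=17>B[j]=13 take 13, j++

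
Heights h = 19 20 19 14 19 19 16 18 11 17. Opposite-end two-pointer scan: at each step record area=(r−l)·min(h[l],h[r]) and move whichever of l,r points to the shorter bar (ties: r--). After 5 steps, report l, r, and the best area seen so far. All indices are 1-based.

l=1, r=5, best area=153

[1,10] min(19,17)*9=153 best=153 * → r--
[1,9] min(19,11)*8=88 best=153 → r--
[1,8] min(19,18)*7=126 best=153 → r--
[1,7] min(19,16)*6=96 best=153 → r--
[1,6] min(19,19)*5=95 best=153 → r--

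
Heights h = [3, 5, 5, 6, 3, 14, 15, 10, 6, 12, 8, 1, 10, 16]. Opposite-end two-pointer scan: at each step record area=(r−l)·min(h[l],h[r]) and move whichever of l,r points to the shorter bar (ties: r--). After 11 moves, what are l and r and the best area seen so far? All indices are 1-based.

l=1 r=14: min(3,16)*13=39 best=39 *, l++
l=2 r=14: min(5,16)*12=60 best=60 *, l++
l=3 r=14: min(5,16)*11=55 best=60, l++
l=4 r=14: min(6,16)*10=60 best=60, l++
l=5 r=14: min(3,16)*9=27 best=60, l++
l=6 r=14: min(14,16)*8=112 best=112 *, l++
l=7 r=14: min(15,16)*7=105 best=112, l++
l=8 r=14: min(10,16)*6=60 best=112, l++
l=9 r=14: min(6,16)*5=30 best=112, l++
l=10 r=14: min(12,16)*4=48 best=112, l++
l=11 r=14: min(8,16)*3=24 best=112, l++

l=12, r=14, best area=112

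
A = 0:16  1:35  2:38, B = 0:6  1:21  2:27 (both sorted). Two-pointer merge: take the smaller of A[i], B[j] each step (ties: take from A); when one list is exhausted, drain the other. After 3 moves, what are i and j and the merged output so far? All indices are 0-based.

i=1, j=2, merged so far=[6, 16, 21]

i=0 j=0: A[i]=16>B[j]=6 take 6, j++
i=0 j=1: A[i]=16<=B[j]=21 take 16, i++
i=1 j=1: A[i]=35>B[j]=21 take 21, j++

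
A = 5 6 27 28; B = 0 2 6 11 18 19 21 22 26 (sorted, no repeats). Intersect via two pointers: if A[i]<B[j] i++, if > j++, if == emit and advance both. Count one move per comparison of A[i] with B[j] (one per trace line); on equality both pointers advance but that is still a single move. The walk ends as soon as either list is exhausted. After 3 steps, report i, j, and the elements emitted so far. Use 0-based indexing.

i=1, j=2, emitted=[]

[i=0,j=0] 5>0 → j++
[i=0,j=1] 5>2 → j++
[i=0,j=2] 5<6 → i++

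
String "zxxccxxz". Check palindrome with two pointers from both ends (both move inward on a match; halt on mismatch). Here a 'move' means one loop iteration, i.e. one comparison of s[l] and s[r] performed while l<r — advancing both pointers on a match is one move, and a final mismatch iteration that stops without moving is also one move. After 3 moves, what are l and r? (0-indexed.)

l=3, r=4

l=0 r=7: 'z'=='z', l++,r--
l=1 r=6: 'x'=='x', l++,r--
l=2 r=5: 'x'=='x', l++,r--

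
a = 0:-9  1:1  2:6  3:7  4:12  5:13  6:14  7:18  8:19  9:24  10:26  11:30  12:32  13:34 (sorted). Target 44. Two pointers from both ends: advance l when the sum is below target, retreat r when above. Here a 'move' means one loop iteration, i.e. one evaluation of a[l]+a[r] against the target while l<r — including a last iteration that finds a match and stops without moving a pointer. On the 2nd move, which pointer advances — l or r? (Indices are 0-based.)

[0,13] -9+34=25 <44 → l++
[1,13] 1+34=35 <44 → l++

l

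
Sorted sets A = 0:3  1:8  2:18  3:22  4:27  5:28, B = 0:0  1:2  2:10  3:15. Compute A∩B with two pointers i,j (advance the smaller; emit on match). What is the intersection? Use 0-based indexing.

intersection = []

[i=0,j=0] 3>0 → j++
[i=0,j=1] 3>2 → j++
[i=0,j=2] 3<10 → i++
[i=1,j=2] 8<10 → i++
[i=2,j=2] 18>10 → j++
[i=2,j=3] 18>15 → j++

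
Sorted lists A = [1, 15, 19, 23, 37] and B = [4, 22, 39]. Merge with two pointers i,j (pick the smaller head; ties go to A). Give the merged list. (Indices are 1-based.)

i=1 j=1: A[i]=1<=B[j]=4 take 1, i++
i=2 j=1: A[i]=15>B[j]=4 take 4, j++
i=2 j=2: A[i]=15<=B[j]=22 take 15, i++
i=3 j=2: A[i]=19<=B[j]=22 take 19, i++
i=4 j=2: A[i]=23>B[j]=22 take 22, j++
i=4 j=3: A[i]=23<=B[j]=39 take 23, i++
i=5 j=3: A[i]=37<=B[j]=39 take 37, i++
i=6 j=3: A done, take B[j]=39, j++

[1, 4, 15, 19, 22, 23, 37, 39]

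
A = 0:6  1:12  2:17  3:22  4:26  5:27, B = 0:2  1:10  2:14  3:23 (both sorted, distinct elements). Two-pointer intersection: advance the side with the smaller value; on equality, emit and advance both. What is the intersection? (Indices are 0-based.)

intersection = []

[i=0,j=0] 6>2 → j++
[i=0,j=1] 6<10 → i++
[i=1,j=1] 12>10 → j++
[i=1,j=2] 12<14 → i++
[i=2,j=2] 17>14 → j++
[i=2,j=3] 17<23 → i++
[i=3,j=3] 22<23 → i++
[i=4,j=3] 26>23 → j++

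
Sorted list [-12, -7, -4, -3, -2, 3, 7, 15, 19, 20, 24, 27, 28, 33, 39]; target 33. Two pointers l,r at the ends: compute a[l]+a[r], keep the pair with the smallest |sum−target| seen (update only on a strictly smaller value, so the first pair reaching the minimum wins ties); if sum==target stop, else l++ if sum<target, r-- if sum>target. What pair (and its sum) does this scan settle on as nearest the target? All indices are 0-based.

l=0 r=14: -12+39=27 d=6 *, l++
l=1 r=14: -7+39=32 d=1 *, l++
l=2 r=14: -4+39=35 d=2, r--
l=2 r=13: -4+33=29 d=4, l++
l=3 r=13: -3+33=30 d=3, l++
l=4 r=13: -2+33=31 d=2, l++
l=5 r=13: 3+33=36 d=3, r--
l=5 r=12: 3+28=31 d=2, l++
l=6 r=12: 7+28=35 d=2, r--
l=6 r=11: 7+27=34 d=1, r--
l=6 r=10: 7+24=31 d=2, l++
l=7 r=10: 15+24=39 d=6, r--
l=7 r=9: 15+20=35 d=2, r--
l=7 r=8: 15+19=34 d=1, r--

pair (-7, 39) with sum 32 (|Δ|=1)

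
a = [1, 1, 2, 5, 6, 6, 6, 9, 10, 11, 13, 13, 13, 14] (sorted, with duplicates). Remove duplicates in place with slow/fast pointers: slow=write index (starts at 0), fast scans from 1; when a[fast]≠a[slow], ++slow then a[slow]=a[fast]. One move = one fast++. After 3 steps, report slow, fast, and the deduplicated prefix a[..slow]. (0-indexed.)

(s=0,f=1) a[fast]=1=a[slow] dup → fast++
(s=0,f=2) a[fast]=2≠a[slow]=1 write a[1]=2 → slow++,fast++
(s=1,f=3) a[fast]=5≠a[slow]=2 write a[2]=5 → slow++,fast++

slow=2, fast=4, prefix=[1, 2, 5]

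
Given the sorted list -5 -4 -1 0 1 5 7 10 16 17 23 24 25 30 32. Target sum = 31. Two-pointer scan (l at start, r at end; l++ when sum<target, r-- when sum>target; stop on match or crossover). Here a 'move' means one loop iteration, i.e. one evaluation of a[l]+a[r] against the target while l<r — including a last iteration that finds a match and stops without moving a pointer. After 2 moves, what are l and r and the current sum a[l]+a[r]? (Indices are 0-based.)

l=2, r=14, sum=31

l=0 r=14: -5+32=27 <31, l++
l=1 r=14: -4+32=28 <31, l++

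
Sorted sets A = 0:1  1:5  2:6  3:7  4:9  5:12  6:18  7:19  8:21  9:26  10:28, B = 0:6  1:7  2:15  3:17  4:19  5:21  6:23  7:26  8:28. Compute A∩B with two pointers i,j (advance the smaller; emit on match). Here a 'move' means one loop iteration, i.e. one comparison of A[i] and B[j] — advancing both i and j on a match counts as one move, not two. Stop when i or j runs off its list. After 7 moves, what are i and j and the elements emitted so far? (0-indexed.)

[i=0,j=0] 1<6 → i++
[i=1,j=0] 5<6 → i++
[i=2,j=0] 6==6 emit → i++,j++
[i=3,j=1] 7==7 emit → i++,j++
[i=4,j=2] 9<15 → i++
[i=5,j=2] 12<15 → i++
[i=6,j=2] 18>15 → j++

i=6, j=3, emitted=[6, 7]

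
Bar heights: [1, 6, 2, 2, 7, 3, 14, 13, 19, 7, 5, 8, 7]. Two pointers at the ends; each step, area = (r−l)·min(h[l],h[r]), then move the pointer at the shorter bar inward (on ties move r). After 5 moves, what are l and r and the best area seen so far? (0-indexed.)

l=4, r=11, best area=66

l=0 r=12: min(1,7)*12=12 best=12 *, l++
l=1 r=12: min(6,7)*11=66 best=66 *, l++
l=2 r=12: min(2,7)*10=20 best=66, l++
l=3 r=12: min(2,7)*9=18 best=66, l++
l=4 r=12: min(7,7)*8=56 best=66, r--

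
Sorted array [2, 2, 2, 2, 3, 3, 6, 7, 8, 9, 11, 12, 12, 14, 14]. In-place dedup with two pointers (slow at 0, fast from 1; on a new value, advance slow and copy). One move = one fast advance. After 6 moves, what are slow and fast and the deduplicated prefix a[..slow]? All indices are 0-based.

slow=2, fast=7, prefix=[2, 3, 6]

(s=0,f=1) a[fast]=2=a[slow] dup → fast++
(s=0,f=2) a[fast]=2=a[slow] dup → fast++
(s=0,f=3) a[fast]=2=a[slow] dup → fast++
(s=0,f=4) a[fast]=3≠a[slow]=2 write a[1]=3 → slow++,fast++
(s=1,f=5) a[fast]=3=a[slow] dup → fast++
(s=1,f=6) a[fast]=6≠a[slow]=3 write a[2]=6 → slow++,fast++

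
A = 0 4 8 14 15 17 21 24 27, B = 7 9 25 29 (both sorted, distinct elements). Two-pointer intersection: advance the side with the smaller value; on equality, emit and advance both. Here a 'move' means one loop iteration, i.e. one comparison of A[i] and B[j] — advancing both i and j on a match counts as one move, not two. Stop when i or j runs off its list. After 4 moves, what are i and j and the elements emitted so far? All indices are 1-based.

i=4, j=2, emitted=[]

[i=1,j=1] 0<7 → i++
[i=2,j=1] 4<7 → i++
[i=3,j=1] 8>7 → j++
[i=3,j=2] 8<9 → i++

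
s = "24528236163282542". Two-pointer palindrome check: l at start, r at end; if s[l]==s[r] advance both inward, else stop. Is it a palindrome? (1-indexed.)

l=1 r=17: '2'=='2', l++,r--
l=2 r=16: '4'=='4', l++,r--
l=3 r=15: '5'=='5', l++,r--
l=4 r=14: '2'=='2', l++,r--
l=5 r=13: '8'=='8', l++,r--
l=6 r=12: '2'=='2', l++,r--
l=7 r=11: '3'=='3', l++,r--
l=8 r=10: '6'=='6', l++,r--

palindrome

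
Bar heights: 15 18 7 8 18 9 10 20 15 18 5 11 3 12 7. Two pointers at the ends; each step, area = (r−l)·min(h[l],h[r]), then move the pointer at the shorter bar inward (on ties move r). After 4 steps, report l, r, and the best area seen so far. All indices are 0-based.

l=0, r=10, best area=156

l=0 r=14: min(15,7)*14=98 best=98 *, r--
l=0 r=13: min(15,12)*13=156 best=156 *, r--
l=0 r=12: min(15,3)*12=36 best=156, r--
l=0 r=11: min(15,11)*11=121 best=156, r--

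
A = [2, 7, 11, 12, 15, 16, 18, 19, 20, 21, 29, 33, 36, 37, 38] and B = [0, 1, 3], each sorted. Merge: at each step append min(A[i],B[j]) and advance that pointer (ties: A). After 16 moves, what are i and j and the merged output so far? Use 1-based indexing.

[i=1,j=1] A[i]=2>B[j]=0 take 0 → j++
[i=1,j=2] A[i]=2>B[j]=1 take 1 → j++
[i=1,j=3] A[i]=2<=B[j]=3 take 2 → i++
[i=2,j=3] A[i]=7>B[j]=3 take 3 → j++
[i=2,j=4] B done, take A[i]=7 → i++
[i=3,j=4] B done, take A[i]=11 → i++
[i=4,j=4] B done, take A[i]=12 → i++
[i=5,j=4] B done, take A[i]=15 → i++
[i=6,j=4] B done, take A[i]=16 → i++
[i=7,j=4] B done, take A[i]=18 → i++
[i=8,j=4] B done, take A[i]=19 → i++
[i=9,j=4] B done, take A[i]=20 → i++
[i=10,j=4] B done, take A[i]=21 → i++
[i=11,j=4] B done, take A[i]=29 → i++
[i=12,j=4] B done, take A[i]=33 → i++
[i=13,j=4] B done, take A[i]=36 → i++

i=14, j=4, merged so far=[0, 1, 2, 3, 7, 11, 12, 15, 16, 18, 19, 20, 21, 29, 33, 36]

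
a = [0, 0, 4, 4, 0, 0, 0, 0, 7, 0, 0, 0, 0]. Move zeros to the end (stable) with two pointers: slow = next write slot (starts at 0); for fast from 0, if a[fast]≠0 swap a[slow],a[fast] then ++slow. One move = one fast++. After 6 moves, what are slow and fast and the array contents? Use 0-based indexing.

slow=2, fast=6, a=[4, 4, 0, 0, 0, 0, 0, 0, 7, 0, 0, 0, 0]

slow=0 fast=0: a[fast]=0, fast++
slow=0 fast=1: a[fast]=0, fast++
slow=0 fast=2: a[fast]=4≠0 swap→a[0]=4, slow++,fast++
slow=1 fast=3: a[fast]=4≠0 swap→a[1]=4, slow++,fast++
slow=2 fast=4: a[fast]=0, fast++
slow=2 fast=5: a[fast]=0, fast++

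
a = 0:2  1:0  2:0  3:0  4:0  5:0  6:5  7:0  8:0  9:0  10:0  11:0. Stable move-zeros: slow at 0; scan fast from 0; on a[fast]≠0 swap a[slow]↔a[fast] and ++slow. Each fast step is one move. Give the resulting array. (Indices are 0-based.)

slow=0 fast=0: a[fast]=2≠0 swap→a[0]=2, slow++,fast++
slow=1 fast=1: a[fast]=0, fast++
slow=1 fast=2: a[fast]=0, fast++
slow=1 fast=3: a[fast]=0, fast++
slow=1 fast=4: a[fast]=0, fast++
slow=1 fast=5: a[fast]=0, fast++
slow=1 fast=6: a[fast]=5≠0 swap→a[1]=5, slow++,fast++
slow=2 fast=7: a[fast]=0, fast++
slow=2 fast=8: a[fast]=0, fast++
slow=2 fast=9: a[fast]=0, fast++
slow=2 fast=10: a[fast]=0, fast++
slow=2 fast=11: a[fast]=0, fast++

[2, 5, 0, 0, 0, 0, 0, 0, 0, 0, 0, 0]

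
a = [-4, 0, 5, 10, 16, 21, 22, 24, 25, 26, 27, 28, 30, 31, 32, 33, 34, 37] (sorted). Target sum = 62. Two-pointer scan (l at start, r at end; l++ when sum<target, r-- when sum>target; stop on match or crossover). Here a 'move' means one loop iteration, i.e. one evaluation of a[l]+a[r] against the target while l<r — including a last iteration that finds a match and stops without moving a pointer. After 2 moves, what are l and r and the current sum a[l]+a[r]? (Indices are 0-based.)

l=2, r=17, sum=42

[0,17] -4+37=33 <62 → l++
[1,17] 0+37=37 <62 → l++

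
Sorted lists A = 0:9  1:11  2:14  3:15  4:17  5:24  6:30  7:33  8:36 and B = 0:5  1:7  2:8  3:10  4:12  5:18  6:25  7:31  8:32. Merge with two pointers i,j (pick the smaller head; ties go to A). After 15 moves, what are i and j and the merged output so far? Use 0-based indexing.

i=7, j=8, merged so far=[5, 7, 8, 9, 10, 11, 12, 14, 15, 17, 18, 24, 25, 30, 31]

[i=0,j=0] A[i]=9>B[j]=5 take 5 → j++
[i=0,j=1] A[i]=9>B[j]=7 take 7 → j++
[i=0,j=2] A[i]=9>B[j]=8 take 8 → j++
[i=0,j=3] A[i]=9<=B[j]=10 take 9 → i++
[i=1,j=3] A[i]=11>B[j]=10 take 10 → j++
[i=1,j=4] A[i]=11<=B[j]=12 take 11 → i++
[i=2,j=4] A[i]=14>B[j]=12 take 12 → j++
[i=2,j=5] A[i]=14<=B[j]=18 take 14 → i++
[i=3,j=5] A[i]=15<=B[j]=18 take 15 → i++
[i=4,j=5] A[i]=17<=B[j]=18 take 17 → i++
[i=5,j=5] A[i]=24>B[j]=18 take 18 → j++
[i=5,j=6] A[i]=24<=B[j]=25 take 24 → i++
[i=6,j=6] A[i]=30>B[j]=25 take 25 → j++
[i=6,j=7] A[i]=30<=B[j]=31 take 30 → i++
[i=7,j=7] A[i]=33>B[j]=31 take 31 → j++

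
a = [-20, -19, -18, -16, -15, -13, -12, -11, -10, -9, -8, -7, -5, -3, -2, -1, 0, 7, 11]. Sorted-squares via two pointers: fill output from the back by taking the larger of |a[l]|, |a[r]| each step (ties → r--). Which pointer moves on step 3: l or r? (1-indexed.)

l

[1,19] |-20|>|11| out[19]=400 → l++
[2,19] |-19|>|11| out[18]=361 → l++
[3,19] |-18|>|11| out[17]=324 → l++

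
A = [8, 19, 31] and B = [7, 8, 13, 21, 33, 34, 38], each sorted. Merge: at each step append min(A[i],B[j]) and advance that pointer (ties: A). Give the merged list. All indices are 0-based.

[7, 8, 8, 13, 19, 21, 31, 33, 34, 38]

[i=0,j=0] A[i]=8>B[j]=7 take 7 → j++
[i=0,j=1] A[i]=8<=B[j]=8 take 8 → i++
[i=1,j=1] A[i]=19>B[j]=8 take 8 → j++
[i=1,j=2] A[i]=19>B[j]=13 take 13 → j++
[i=1,j=3] A[i]=19<=B[j]=21 take 19 → i++
[i=2,j=3] A[i]=31>B[j]=21 take 21 → j++
[i=2,j=4] A[i]=31<=B[j]=33 take 31 → i++
[i=3,j=4] A done, take B[j]=33 → j++
[i=3,j=5] A done, take B[j]=34 → j++
[i=3,j=6] A done, take B[j]=38 → j++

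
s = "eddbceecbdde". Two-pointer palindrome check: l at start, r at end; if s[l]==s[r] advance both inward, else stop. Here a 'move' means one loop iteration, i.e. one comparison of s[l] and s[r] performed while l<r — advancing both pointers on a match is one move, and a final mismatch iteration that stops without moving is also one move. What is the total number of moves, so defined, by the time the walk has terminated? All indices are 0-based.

6 moves

[0,11] 'e'=='e' → l++,r--
[1,10] 'd'=='d' → l++,r--
[2,9] 'd'=='d' → l++,r--
[3,8] 'b'=='b' → l++,r--
[4,7] 'c'=='c' → l++,r--
[5,6] 'e'=='e' → l++,r--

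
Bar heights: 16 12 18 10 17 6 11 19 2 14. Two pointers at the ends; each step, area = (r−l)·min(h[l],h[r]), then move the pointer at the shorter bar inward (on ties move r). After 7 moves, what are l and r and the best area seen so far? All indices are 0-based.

l=5, r=7, best area=126

l=0 r=9: min(16,14)*9=126 best=126 *, r--
l=0 r=8: min(16,2)*8=16 best=126, r--
l=0 r=7: min(16,19)*7=112 best=126, l++
l=1 r=7: min(12,19)*6=72 best=126, l++
l=2 r=7: min(18,19)*5=90 best=126, l++
l=3 r=7: min(10,19)*4=40 best=126, l++
l=4 r=7: min(17,19)*3=51 best=126, l++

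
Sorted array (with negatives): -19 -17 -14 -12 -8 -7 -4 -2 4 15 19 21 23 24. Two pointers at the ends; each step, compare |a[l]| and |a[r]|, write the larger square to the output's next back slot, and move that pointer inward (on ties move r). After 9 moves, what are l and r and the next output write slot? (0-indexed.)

l=4, r=8, next write slot=4

[0,13] |-19|<=|24| out[13]=576 → r--
[0,12] |-19|<=|23| out[12]=529 → r--
[0,11] |-19|<=|21| out[11]=441 → r--
[0,10] |-19|<=|19| out[10]=361 → r--
[0,9] |-19|>|15| out[9]=361 → l++
[1,9] |-17|>|15| out[8]=289 → l++
[2,9] |-14|<=|15| out[7]=225 → r--
[2,8] |-14|>|4| out[6]=196 → l++
[3,8] |-12|>|4| out[5]=144 → l++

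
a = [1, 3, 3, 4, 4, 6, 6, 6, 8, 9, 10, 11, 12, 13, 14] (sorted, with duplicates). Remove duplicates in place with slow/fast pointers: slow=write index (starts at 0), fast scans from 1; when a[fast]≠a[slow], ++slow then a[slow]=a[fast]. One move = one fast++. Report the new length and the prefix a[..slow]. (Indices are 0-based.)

length 11; prefix = [1, 3, 4, 6, 8, 9, 10, 11, 12, 13, 14]

slow=0 fast=1: a[fast]=3≠a[slow]=1 write a[1]=3, slow++,fast++
slow=1 fast=2: a[fast]=3=a[slow] dup, fast++
slow=1 fast=3: a[fast]=4≠a[slow]=3 write a[2]=4, slow++,fast++
slow=2 fast=4: a[fast]=4=a[slow] dup, fast++
slow=2 fast=5: a[fast]=6≠a[slow]=4 write a[3]=6, slow++,fast++
slow=3 fast=6: a[fast]=6=a[slow] dup, fast++
slow=3 fast=7: a[fast]=6=a[slow] dup, fast++
slow=3 fast=8: a[fast]=8≠a[slow]=6 write a[4]=8, slow++,fast++
slow=4 fast=9: a[fast]=9≠a[slow]=8 write a[5]=9, slow++,fast++
slow=5 fast=10: a[fast]=10≠a[slow]=9 write a[6]=10, slow++,fast++
slow=6 fast=11: a[fast]=11≠a[slow]=10 write a[7]=11, slow++,fast++
slow=7 fast=12: a[fast]=12≠a[slow]=11 write a[8]=12, slow++,fast++
slow=8 fast=13: a[fast]=13≠a[slow]=12 write a[9]=13, slow++,fast++
slow=9 fast=14: a[fast]=14≠a[slow]=13 write a[10]=14, slow++,fast++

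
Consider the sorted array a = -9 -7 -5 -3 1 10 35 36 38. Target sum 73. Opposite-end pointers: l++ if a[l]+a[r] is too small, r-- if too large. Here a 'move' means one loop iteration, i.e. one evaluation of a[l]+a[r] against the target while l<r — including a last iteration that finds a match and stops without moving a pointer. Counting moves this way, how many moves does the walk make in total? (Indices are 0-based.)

7 moves

l=0 r=8: -9+38=29 <73, l++
l=1 r=8: -7+38=31 <73, l++
l=2 r=8: -5+38=33 <73, l++
l=3 r=8: -3+38=35 <73, l++
l=4 r=8: 1+38=39 <73, l++
l=5 r=8: 10+38=48 <73, l++
l=6 r=8: 35+38=73, found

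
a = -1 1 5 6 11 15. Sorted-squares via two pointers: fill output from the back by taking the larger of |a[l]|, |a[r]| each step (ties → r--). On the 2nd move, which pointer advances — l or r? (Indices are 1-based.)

r

[1,6] |-1|<=|15| out[6]=225 → r--
[1,5] |-1|<=|11| out[5]=121 → r--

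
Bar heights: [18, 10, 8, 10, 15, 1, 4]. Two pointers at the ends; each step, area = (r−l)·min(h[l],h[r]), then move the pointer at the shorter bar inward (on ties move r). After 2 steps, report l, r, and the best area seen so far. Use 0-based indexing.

l=0, r=4, best area=24

[0,6] min(18,4)*6=24 best=24 * → r--
[0,5] min(18,1)*5=5 best=24 → r--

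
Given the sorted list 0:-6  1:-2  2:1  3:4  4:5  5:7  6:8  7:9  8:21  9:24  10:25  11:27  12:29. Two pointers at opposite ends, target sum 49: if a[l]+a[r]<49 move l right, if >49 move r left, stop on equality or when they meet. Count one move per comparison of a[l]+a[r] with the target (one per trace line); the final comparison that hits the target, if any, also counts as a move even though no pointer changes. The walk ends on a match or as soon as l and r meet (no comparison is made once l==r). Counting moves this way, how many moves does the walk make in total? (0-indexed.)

12 moves

[0,12] -6+29=23 <49 → l++
[1,12] -2+29=27 <49 → l++
[2,12] 1+29=30 <49 → l++
[3,12] 4+29=33 <49 → l++
[4,12] 5+29=34 <49 → l++
[5,12] 7+29=36 <49 → l++
[6,12] 8+29=37 <49 → l++
[7,12] 9+29=38 <49 → l++
[8,12] 21+29=50 >49 → r--
[8,11] 21+27=48 <49 → l++
[9,11] 24+27=51 >49 → r--
[9,10] 24+25=49 → found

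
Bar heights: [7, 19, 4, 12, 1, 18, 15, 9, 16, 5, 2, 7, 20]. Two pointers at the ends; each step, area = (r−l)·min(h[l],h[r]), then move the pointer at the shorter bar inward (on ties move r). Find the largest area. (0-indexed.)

max area = 209

l=0 r=12: min(7,20)*12=84 best=84 *, l++
l=1 r=12: min(19,20)*11=209 best=209 *, l++
l=2 r=12: min(4,20)*10=40 best=209, l++
l=3 r=12: min(12,20)*9=108 best=209, l++
l=4 r=12: min(1,20)*8=8 best=209, l++
l=5 r=12: min(18,20)*7=126 best=209, l++
l=6 r=12: min(15,20)*6=90 best=209, l++
l=7 r=12: min(9,20)*5=45 best=209, l++
l=8 r=12: min(16,20)*4=64 best=209, l++
l=9 r=12: min(5,20)*3=15 best=209, l++
l=10 r=12: min(2,20)*2=4 best=209, l++
l=11 r=12: min(7,20)*1=7 best=209, l++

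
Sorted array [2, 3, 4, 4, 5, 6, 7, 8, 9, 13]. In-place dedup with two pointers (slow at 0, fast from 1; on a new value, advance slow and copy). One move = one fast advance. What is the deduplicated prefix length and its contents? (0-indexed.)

(s=0,f=1) a[fast]=3≠a[slow]=2 write a[1]=3 → slow++,fast++
(s=1,f=2) a[fast]=4≠a[slow]=3 write a[2]=4 → slow++,fast++
(s=2,f=3) a[fast]=4=a[slow] dup → fast++
(s=2,f=4) a[fast]=5≠a[slow]=4 write a[3]=5 → slow++,fast++
(s=3,f=5) a[fast]=6≠a[slow]=5 write a[4]=6 → slow++,fast++
(s=4,f=6) a[fast]=7≠a[slow]=6 write a[5]=7 → slow++,fast++
(s=5,f=7) a[fast]=8≠a[slow]=7 write a[6]=8 → slow++,fast++
(s=6,f=8) a[fast]=9≠a[slow]=8 write a[7]=9 → slow++,fast++
(s=7,f=9) a[fast]=13≠a[slow]=9 write a[8]=13 → slow++,fast++

length 9; prefix = [2, 3, 4, 5, 6, 7, 8, 9, 13]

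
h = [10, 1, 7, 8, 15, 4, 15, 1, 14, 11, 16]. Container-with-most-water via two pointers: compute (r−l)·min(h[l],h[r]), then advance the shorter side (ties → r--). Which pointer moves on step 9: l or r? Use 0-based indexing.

l

[0,10] min(10,16)*10=100 best=100 * → l++
[1,10] min(1,16)*9=9 best=100 → l++
[2,10] min(7,16)*8=56 best=100 → l++
[3,10] min(8,16)*7=56 best=100 → l++
[4,10] min(15,16)*6=90 best=100 → l++
[5,10] min(4,16)*5=20 best=100 → l++
[6,10] min(15,16)*4=60 best=100 → l++
[7,10] min(1,16)*3=3 best=100 → l++
[8,10] min(14,16)*2=28 best=100 → l++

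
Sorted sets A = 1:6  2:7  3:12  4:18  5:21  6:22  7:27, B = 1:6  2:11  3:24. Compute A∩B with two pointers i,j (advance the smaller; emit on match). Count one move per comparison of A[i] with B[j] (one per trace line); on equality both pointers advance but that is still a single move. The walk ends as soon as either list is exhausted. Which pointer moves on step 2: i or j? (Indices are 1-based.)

i

[i=1,j=1] 6==6 emit → i++,j++
[i=2,j=2] 7<11 → i++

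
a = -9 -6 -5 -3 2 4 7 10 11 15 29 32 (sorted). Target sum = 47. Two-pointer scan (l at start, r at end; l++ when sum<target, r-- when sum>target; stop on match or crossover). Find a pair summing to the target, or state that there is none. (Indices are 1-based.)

[1,12] -9+32=23 <47 → l++
[2,12] -6+32=26 <47 → l++
[3,12] -5+32=27 <47 → l++
[4,12] -3+32=29 <47 → l++
[5,12] 2+32=34 <47 → l++
[6,12] 4+32=36 <47 → l++
[7,12] 7+32=39 <47 → l++
[8,12] 10+32=42 <47 → l++
[9,12] 11+32=43 <47 → l++
[10,12] 15+32=47 → found

(15, 32)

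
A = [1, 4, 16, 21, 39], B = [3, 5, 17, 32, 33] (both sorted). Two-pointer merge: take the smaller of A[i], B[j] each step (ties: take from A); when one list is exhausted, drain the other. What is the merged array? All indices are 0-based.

i=0 j=0: A[i]=1<=B[j]=3 take 1, i++
i=1 j=0: A[i]=4>B[j]=3 take 3, j++
i=1 j=1: A[i]=4<=B[j]=5 take 4, i++
i=2 j=1: A[i]=16>B[j]=5 take 5, j++
i=2 j=2: A[i]=16<=B[j]=17 take 16, i++
i=3 j=2: A[i]=21>B[j]=17 take 17, j++
i=3 j=3: A[i]=21<=B[j]=32 take 21, i++
i=4 j=3: A[i]=39>B[j]=32 take 32, j++
i=4 j=4: A[i]=39>B[j]=33 take 33, j++
i=4 j=5: B done, take A[i]=39, i++

[1, 3, 4, 5, 16, 17, 21, 32, 33, 39]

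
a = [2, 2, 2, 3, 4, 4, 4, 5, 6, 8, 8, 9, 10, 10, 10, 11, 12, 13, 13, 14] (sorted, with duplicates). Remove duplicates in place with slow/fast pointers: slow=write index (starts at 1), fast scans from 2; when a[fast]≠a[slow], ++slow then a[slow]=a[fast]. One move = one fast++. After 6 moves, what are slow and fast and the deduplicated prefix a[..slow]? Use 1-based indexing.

(s=1,f=2) a[fast]=2=a[slow] dup → fast++
(s=1,f=3) a[fast]=2=a[slow] dup → fast++
(s=1,f=4) a[fast]=3≠a[slow]=2 write a[2]=3 → slow++,fast++
(s=2,f=5) a[fast]=4≠a[slow]=3 write a[3]=4 → slow++,fast++
(s=3,f=6) a[fast]=4=a[slow] dup → fast++
(s=3,f=7) a[fast]=4=a[slow] dup → fast++

slow=3, fast=8, prefix=[2, 3, 4]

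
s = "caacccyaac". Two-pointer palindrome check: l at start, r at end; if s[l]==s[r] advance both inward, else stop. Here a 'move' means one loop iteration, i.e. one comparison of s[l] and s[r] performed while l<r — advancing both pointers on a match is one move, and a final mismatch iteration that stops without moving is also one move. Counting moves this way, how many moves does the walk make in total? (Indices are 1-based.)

4 moves

l=1 r=10: 'c'=='c', l++,r--
l=2 r=9: 'a'=='a', l++,r--
l=3 r=8: 'a'=='a', l++,r--
l=4 r=7: 'c'!='y', stop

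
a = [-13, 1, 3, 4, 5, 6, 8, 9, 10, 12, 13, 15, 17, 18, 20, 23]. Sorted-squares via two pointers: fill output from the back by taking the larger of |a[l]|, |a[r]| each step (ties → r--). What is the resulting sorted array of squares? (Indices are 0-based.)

[1, 9, 16, 25, 36, 64, 81, 100, 144, 169, 169, 225, 289, 324, 400, 529]

l=0 r=15: |-13|<=|23| out[15]=529, r--
l=0 r=14: |-13|<=|20| out[14]=400, r--
l=0 r=13: |-13|<=|18| out[13]=324, r--
l=0 r=12: |-13|<=|17| out[12]=289, r--
l=0 r=11: |-13|<=|15| out[11]=225, r--
l=0 r=10: |-13|<=|13| out[10]=169, r--
l=0 r=9: |-13|>|12| out[9]=169, l++
l=1 r=9: |1|<=|12| out[8]=144, r--
l=1 r=8: |1|<=|10| out[7]=100, r--
l=1 r=7: |1|<=|9| out[6]=81, r--
l=1 r=6: |1|<=|8| out[5]=64, r--
l=1 r=5: |1|<=|6| out[4]=36, r--
l=1 r=4: |1|<=|5| out[3]=25, r--
l=1 r=3: |1|<=|4| out[2]=16, r--
l=1 r=2: |1|<=|3| out[1]=9, r--
l=1 r=1: |1|<=|1| out[0]=1, r--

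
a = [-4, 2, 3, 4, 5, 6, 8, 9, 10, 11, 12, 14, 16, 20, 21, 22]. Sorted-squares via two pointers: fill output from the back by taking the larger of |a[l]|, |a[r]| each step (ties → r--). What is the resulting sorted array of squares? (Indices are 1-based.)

l=1 r=16: |-4|<=|22| out[16]=484, r--
l=1 r=15: |-4|<=|21| out[15]=441, r--
l=1 r=14: |-4|<=|20| out[14]=400, r--
l=1 r=13: |-4|<=|16| out[13]=256, r--
l=1 r=12: |-4|<=|14| out[12]=196, r--
l=1 r=11: |-4|<=|12| out[11]=144, r--
l=1 r=10: |-4|<=|11| out[10]=121, r--
l=1 r=9: |-4|<=|10| out[9]=100, r--
l=1 r=8: |-4|<=|9| out[8]=81, r--
l=1 r=7: |-4|<=|8| out[7]=64, r--
l=1 r=6: |-4|<=|6| out[6]=36, r--
l=1 r=5: |-4|<=|5| out[5]=25, r--
l=1 r=4: |-4|<=|4| out[4]=16, r--
l=1 r=3: |-4|>|3| out[3]=16, l++
l=2 r=3: |2|<=|3| out[2]=9, r--
l=2 r=2: |2|<=|2| out[1]=4, r--

[4, 9, 16, 16, 25, 36, 64, 81, 100, 121, 144, 196, 256, 400, 441, 484]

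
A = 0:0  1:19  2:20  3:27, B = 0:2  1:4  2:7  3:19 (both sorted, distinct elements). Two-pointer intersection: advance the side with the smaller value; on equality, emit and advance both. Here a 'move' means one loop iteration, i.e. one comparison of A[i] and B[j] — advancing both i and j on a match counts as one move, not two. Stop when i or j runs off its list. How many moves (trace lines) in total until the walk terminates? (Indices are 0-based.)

[i=0,j=0] 0<2 → i++
[i=1,j=0] 19>2 → j++
[i=1,j=1] 19>4 → j++
[i=1,j=2] 19>7 → j++
[i=1,j=3] 19==19 emit → i++,j++

5 moves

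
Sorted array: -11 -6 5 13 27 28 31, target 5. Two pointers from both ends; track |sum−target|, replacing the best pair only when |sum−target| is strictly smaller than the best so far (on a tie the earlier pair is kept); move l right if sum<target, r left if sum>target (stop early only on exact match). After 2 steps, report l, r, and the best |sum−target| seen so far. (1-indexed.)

[1,7] -11+31=20 d=15 * → r--
[1,6] -11+28=17 d=12 * → r--

l=1, r=5, best |Δ|=12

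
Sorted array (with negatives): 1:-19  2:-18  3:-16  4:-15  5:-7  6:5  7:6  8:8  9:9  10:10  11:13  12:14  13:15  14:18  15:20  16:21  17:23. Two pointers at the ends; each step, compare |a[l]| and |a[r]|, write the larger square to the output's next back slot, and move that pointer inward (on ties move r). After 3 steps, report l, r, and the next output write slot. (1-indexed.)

l=1, r=14, next write slot=14

[1,17] |-19|<=|23| out[17]=529 → r--
[1,16] |-19|<=|21| out[16]=441 → r--
[1,15] |-19|<=|20| out[15]=400 → r--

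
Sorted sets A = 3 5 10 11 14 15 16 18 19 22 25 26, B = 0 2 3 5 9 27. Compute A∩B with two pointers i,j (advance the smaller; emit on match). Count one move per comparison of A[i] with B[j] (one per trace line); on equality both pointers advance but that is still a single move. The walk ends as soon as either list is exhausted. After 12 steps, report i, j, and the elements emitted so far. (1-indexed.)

[i=1,j=1] 3>0 → j++
[i=1,j=2] 3>2 → j++
[i=1,j=3] 3==3 emit → i++,j++
[i=2,j=4] 5==5 emit → i++,j++
[i=3,j=5] 10>9 → j++
[i=3,j=6] 10<27 → i++
[i=4,j=6] 11<27 → i++
[i=5,j=6] 14<27 → i++
[i=6,j=6] 15<27 → i++
[i=7,j=6] 16<27 → i++
[i=8,j=6] 18<27 → i++
[i=9,j=6] 19<27 → i++

i=10, j=6, emitted=[3, 5]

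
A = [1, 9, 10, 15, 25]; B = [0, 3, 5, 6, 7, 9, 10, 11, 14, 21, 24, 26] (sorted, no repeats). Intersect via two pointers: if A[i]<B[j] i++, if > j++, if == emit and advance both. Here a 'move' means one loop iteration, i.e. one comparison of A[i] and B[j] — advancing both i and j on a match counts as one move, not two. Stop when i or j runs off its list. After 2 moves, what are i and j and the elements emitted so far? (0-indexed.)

i=0 j=0: 1>0, j++
i=0 j=1: 1<3, i++

i=1, j=1, emitted=[]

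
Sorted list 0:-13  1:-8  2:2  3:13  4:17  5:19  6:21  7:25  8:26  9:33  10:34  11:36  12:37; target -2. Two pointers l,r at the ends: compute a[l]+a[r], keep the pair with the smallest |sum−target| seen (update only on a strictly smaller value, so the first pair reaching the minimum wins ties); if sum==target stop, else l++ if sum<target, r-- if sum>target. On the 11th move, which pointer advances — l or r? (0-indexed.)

[0,12] -13+37=24 d=26 * → r--
[0,11] -13+36=23 d=25 * → r--
[0,10] -13+34=21 d=23 * → r--
[0,9] -13+33=20 d=22 * → r--
[0,8] -13+26=13 d=15 * → r--
[0,7] -13+25=12 d=14 * → r--
[0,6] -13+21=8 d=10 * → r--
[0,5] -13+19=6 d=8 * → r--
[0,4] -13+17=4 d=6 * → r--
[0,3] -13+13=0 d=2 * → r--
[0,2] -13+2=-11 d=9 → l++

l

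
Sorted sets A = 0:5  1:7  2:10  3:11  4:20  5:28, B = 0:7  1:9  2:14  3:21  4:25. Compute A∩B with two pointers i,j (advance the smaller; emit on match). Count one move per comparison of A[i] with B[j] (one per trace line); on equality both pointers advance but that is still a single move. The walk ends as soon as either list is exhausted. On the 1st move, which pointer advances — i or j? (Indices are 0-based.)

[i=0,j=0] 5<7 → i++

i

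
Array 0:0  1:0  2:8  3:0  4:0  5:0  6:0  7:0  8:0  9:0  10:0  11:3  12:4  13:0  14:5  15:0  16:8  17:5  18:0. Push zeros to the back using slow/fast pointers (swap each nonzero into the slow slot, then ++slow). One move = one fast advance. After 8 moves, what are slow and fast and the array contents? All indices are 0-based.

(s=0,f=0) a[fast]=0 → fast++
(s=0,f=1) a[fast]=0 → fast++
(s=0,f=2) a[fast]=8≠0 swap→a[0]=8 → slow++,fast++
(s=1,f=3) a[fast]=0 → fast++
(s=1,f=4) a[fast]=0 → fast++
(s=1,f=5) a[fast]=0 → fast++
(s=1,f=6) a[fast]=0 → fast++
(s=1,f=7) a[fast]=0 → fast++

slow=1, fast=8, a=[8, 0, 0, 0, 0, 0, 0, 0, 0, 0, 0, 3, 4, 0, 5, 0, 8, 5, 0]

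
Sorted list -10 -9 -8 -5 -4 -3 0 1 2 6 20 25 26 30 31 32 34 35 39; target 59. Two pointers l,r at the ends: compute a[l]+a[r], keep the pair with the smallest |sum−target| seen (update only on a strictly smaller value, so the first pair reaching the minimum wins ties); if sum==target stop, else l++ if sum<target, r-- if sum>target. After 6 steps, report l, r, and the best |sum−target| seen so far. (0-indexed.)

l=0 r=18: -10+39=29 d=30 *, l++
l=1 r=18: -9+39=30 d=29 *, l++
l=2 r=18: -8+39=31 d=28 *, l++
l=3 r=18: -5+39=34 d=25 *, l++
l=4 r=18: -4+39=35 d=24 *, l++
l=5 r=18: -3+39=36 d=23 *, l++

l=6, r=18, best |Δ|=23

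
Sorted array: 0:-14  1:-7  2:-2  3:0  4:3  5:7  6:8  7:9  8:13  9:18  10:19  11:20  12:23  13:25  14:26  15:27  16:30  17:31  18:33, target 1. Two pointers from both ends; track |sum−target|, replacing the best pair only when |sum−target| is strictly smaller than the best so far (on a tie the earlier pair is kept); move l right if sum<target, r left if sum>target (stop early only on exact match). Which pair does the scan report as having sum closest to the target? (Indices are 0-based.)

[0,18] -14+33=19 d=18 * → r--
[0,17] -14+31=17 d=16 * → r--
[0,16] -14+30=16 d=15 * → r--
[0,15] -14+27=13 d=12 * → r--
[0,14] -14+26=12 d=11 * → r--
[0,13] -14+25=11 d=10 * → r--
[0,12] -14+23=9 d=8 * → r--
[0,11] -14+20=6 d=5 * → r--
[0,10] -14+19=5 d=4 * → r--
[0,9] -14+18=4 d=3 * → r--
[0,8] -14+13=-1 d=2 * → l++
[1,8] -7+13=6 d=5 → r--
[1,7] -7+9=2 d=1 * → r--
[1,6] -7+8=1 d=0 * → stop

pair (-7, 8) with sum 1 (|Δ|=0)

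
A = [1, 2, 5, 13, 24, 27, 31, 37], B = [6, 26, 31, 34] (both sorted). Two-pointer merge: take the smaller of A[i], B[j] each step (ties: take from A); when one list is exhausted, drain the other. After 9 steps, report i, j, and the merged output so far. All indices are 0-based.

[i=0,j=0] A[i]=1<=B[j]=6 take 1 → i++
[i=1,j=0] A[i]=2<=B[j]=6 take 2 → i++
[i=2,j=0] A[i]=5<=B[j]=6 take 5 → i++
[i=3,j=0] A[i]=13>B[j]=6 take 6 → j++
[i=3,j=1] A[i]=13<=B[j]=26 take 13 → i++
[i=4,j=1] A[i]=24<=B[j]=26 take 24 → i++
[i=5,j=1] A[i]=27>B[j]=26 take 26 → j++
[i=5,j=2] A[i]=27<=B[j]=31 take 27 → i++
[i=6,j=2] A[i]=31<=B[j]=31 take 31 → i++

i=7, j=2, merged so far=[1, 2, 5, 6, 13, 24, 26, 27, 31]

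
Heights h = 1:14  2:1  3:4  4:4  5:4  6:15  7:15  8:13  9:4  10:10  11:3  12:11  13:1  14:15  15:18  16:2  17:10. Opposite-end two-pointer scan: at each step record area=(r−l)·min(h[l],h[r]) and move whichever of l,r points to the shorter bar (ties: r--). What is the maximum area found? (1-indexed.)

max area = 196

l=1 r=17: min(14,10)*16=160 best=160 *, r--
l=1 r=16: min(14,2)*15=30 best=160, r--
l=1 r=15: min(14,18)*14=196 best=196 *, l++
l=2 r=15: min(1,18)*13=13 best=196, l++
l=3 r=15: min(4,18)*12=48 best=196, l++
l=4 r=15: min(4,18)*11=44 best=196, l++
l=5 r=15: min(4,18)*10=40 best=196, l++
l=6 r=15: min(15,18)*9=135 best=196, l++
l=7 r=15: min(15,18)*8=120 best=196, l++
l=8 r=15: min(13,18)*7=91 best=196, l++
l=9 r=15: min(4,18)*6=24 best=196, l++
l=10 r=15: min(10,18)*5=50 best=196, l++
l=11 r=15: min(3,18)*4=12 best=196, l++
l=12 r=15: min(11,18)*3=33 best=196, l++
l=13 r=15: min(1,18)*2=2 best=196, l++
l=14 r=15: min(15,18)*1=15 best=196, l++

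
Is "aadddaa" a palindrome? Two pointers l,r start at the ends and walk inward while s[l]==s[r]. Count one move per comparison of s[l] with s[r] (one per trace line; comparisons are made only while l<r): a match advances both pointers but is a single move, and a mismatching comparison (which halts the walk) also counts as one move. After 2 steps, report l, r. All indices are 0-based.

l=0 r=6: 'a'=='a', l++,r--
l=1 r=5: 'a'=='a', l++,r--

l=2, r=4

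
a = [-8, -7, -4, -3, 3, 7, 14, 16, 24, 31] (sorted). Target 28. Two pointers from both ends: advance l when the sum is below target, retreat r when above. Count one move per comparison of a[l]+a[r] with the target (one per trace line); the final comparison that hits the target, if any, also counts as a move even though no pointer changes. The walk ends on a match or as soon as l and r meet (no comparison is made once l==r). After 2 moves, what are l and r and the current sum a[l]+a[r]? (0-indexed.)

[0,9] -8+31=23 <28 → l++
[1,9] -7+31=24 <28 → l++

l=2, r=9, sum=27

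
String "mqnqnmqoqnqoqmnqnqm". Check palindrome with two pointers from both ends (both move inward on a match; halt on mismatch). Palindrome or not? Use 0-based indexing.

palindrome

l=0 r=18: 'm'=='m', l++,r--
l=1 r=17: 'q'=='q', l++,r--
l=2 r=16: 'n'=='n', l++,r--
l=3 r=15: 'q'=='q', l++,r--
l=4 r=14: 'n'=='n', l++,r--
l=5 r=13: 'm'=='m', l++,r--
l=6 r=12: 'q'=='q', l++,r--
l=7 r=11: 'o'=='o', l++,r--
l=8 r=10: 'q'=='q', l++,r--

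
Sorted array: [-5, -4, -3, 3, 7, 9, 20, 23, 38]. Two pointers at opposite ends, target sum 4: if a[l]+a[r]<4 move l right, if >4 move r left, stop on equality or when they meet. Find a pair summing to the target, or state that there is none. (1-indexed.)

l=1 r=9: -5+38=33 >4, r--
l=1 r=8: -5+23=18 >4, r--
l=1 r=7: -5+20=15 >4, r--
l=1 r=6: -5+9=4, found

(-5, 9)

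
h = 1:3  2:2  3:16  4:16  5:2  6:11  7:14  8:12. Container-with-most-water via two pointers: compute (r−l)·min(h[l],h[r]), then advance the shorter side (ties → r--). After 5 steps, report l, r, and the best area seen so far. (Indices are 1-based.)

[1,8] min(3,12)*7=21 best=21 * → l++
[2,8] min(2,12)*6=12 best=21 → l++
[3,8] min(16,12)*5=60 best=60 * → r--
[3,7] min(16,14)*4=56 best=60 → r--
[3,6] min(16,11)*3=33 best=60 → r--

l=3, r=5, best area=60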